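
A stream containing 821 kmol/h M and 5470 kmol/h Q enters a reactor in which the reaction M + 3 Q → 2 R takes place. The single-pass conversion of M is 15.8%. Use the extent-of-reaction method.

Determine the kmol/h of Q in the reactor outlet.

M reacted = 0.158 × 821 = 129.7 kmol/h; ν_M = −1, so ξ = 129.7/1 = 129.7 kmol/h.
Outlet amounts (n = n₀ + ν ξ):
  M: 821 − 1(129.7) = 691.3
  Q: 5470 − 3(129.7) = 5081
  R: 0 + 2(129.7) = 259.4

5080 kmol/h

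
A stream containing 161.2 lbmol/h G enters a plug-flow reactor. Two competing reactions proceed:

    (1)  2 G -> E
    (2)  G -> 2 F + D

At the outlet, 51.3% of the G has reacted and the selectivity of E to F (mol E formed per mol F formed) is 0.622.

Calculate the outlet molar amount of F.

Conversion of G: G consumed = 0.513 × 161.2 = 82.7 lbmol/h = 2ξ₁ + 1ξ₂.
Selectivity: 1ξ₁ / (2ξ₂) = 0.622 → ξ₁ = 1.244 ξ₂.
Substitute: (2·1.244 + 1) ξ₂ = 82.7 → ξ₂ = 23.71 lbmol/h, ξ₁ = 29.49 lbmol/h.
Outlet amounts (n = n₀ + Σ ν·ξ):
  G: 161.2 − 2(29.49) − 1(23.71) = 78.5
  E: 0 + 1(29.49) = 29.49
  F: 0 + 2(23.71) = 47.42
  D: 0 + 1(23.71) = 23.71

47.4 lbmol/h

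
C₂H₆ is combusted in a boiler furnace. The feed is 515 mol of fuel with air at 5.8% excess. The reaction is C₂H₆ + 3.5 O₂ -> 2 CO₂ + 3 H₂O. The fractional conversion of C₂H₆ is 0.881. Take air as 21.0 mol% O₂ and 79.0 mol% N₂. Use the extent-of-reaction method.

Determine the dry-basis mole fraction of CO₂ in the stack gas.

0.107

Stoichiometric O₂ = 3.5 × 515 = 1802 mol; O₂ fed = 1802 × 1.058 = 1907 mol.
N₂ fed = 1907 × 79/21 = 7174 mol.
Fuel reacted = 0.881 × 515 → ξ = 453.7 mol.
Outlet (n = n₀ + ν ξ):
  C₂H₆: 515 − 1(453.7) = 61.29
  O₂: 1907 − 3.5(453.7) = 319
  N₂: 7174 (inert)
  CO₂: 0 + 2(453.7) = 907.4
  H₂O: 0 + 3(453.7) = 1361
Dry total = 8462 mol; y_CO₂ (dry) = 907.4 / 8462 = 0.1072.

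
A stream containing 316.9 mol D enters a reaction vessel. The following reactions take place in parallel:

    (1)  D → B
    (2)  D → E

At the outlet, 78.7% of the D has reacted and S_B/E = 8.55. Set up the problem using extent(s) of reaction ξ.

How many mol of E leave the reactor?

26.1 mol

Conversion of D: D consumed = 0.787 × 316.9 = 249.4 mol = 1ξ₁ + 1ξ₂.
Selectivity: 1ξ₁ / (1ξ₂) = 8.55 → ξ₁ = 8.55 ξ₂.
Substitute: (1·8.55 + 1) ξ₂ = 249.4 → ξ₂ = 26.12 mol, ξ₁ = 223.3 mol.
Outlet amounts (n = n₀ + Σ ν·ξ):
  D: 316.9 − 1(223.3) − 1(26.12) = 67.5
  B: 0 + 1(223.3) = 223.3
  E: 0 + 1(26.12) = 26.12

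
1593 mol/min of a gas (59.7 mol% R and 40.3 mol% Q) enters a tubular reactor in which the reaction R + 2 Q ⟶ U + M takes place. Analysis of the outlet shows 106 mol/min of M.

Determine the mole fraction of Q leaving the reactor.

For M: n = n₀ + 1ξ → 106 = 0 + 1ξ, giving ξ = 106 mol/min.
Outlet amounts (n = n₀ + ν ξ):
  R: 951 − 1(106) = 845
  Q: 642 − 2(106) = 430
  U: 0 + 1(106) = 106
  M: 0 + 1(106) = 106
Total out = 1487 mol/min; y_Q = 430 / 1487 = 0.2892.

0.289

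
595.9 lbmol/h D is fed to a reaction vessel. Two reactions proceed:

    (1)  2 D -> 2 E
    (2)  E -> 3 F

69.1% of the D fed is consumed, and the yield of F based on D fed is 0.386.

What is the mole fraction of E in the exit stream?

0.447

Conversion of D: D consumed = 2ξ₁ = 0.691 × 595.9 → ξ₁ = 205.9 lbmol/h.
Yield of F: 3ξ₂ / 595.9 = 0.386 → ξ₂ = 76.67 lbmol/h.
Outlet amounts (n = n₀ + Σ ν·ξ):
  D: 595.9 − 2(205.9) = 184.1
  E: 0 + 2(205.9) − 1(76.67) = 335.1
  F: 0 + 3(76.67) = 230
Total out = 749.2 lbmol/h; y_E = 335.1 / 749.2 = 0.4472.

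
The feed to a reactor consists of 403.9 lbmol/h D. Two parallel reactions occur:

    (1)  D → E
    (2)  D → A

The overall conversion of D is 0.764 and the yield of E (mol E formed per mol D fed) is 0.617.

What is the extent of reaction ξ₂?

ξ₂ = 59.4 lbmol/h

Yield of E: 1ξ₁ / 403.9 = 0.617 → ξ₁ = 249.2 lbmol/h.
Conversion of D: 1ξ₁ + 1ξ₂ = 0.764 × 403.9 = 308.6 → ξ₂ = 59.37 lbmol/h.
Outlet amounts (n = n₀ + Σ ν·ξ):
  D: 403.9 − 1(249.2) − 1(59.37) = 95.32
  E: 0 + 1(249.2) = 249.2
  A: 0 + 1(59.37) = 59.37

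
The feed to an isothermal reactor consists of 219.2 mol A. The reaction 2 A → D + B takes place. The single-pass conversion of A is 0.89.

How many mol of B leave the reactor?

A reacted = 0.89 × 219.2 = 195.1 mol; ν_A = −2, so ξ = 195.1/2 = 97.54 mol.
Outlet amounts (n = n₀ + ν ξ):
  A: 219.2 − 2(97.54) = 24.11
  D: 0 + 1(97.54) = 97.54
  B: 0 + 1(97.54) = 97.54

97.5 mol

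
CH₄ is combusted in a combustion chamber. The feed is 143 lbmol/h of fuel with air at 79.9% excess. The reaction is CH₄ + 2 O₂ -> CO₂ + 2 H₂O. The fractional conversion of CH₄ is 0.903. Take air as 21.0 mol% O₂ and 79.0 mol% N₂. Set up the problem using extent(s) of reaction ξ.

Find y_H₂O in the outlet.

Stoichiometric O₂ = 2 × 143 = 286 lbmol/h; O₂ fed = 286 × 1.799 = 514.5 lbmol/h.
N₂ fed = 514.5 × 79/21 = 1936 lbmol/h.
Fuel reacted = 0.903 × 143 → ξ = 129.1 lbmol/h.
Outlet (n = n₀ + ν ξ):
  CH₄: 143 − 1(129.1) = 13.87
  O₂: 514.5 − 2(129.1) = 256.3
  N₂: 1936 (inert)
  CO₂: 0 + 1(129.1) = 129.1
  H₂O: 0 + 2(129.1) = 258.3
Total out = 2593 lbmol/h; y_H₂O = 258.3 / 2593 = 0.0996.

0.0996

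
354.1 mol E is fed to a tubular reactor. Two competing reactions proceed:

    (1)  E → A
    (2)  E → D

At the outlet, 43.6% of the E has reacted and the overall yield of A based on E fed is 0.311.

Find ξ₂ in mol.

ξ₂ = 44.3 mol

Yield of A: 1ξ₁ / 354.1 = 0.311 → ξ₁ = 110.1 mol.
Conversion of E: 1ξ₁ + 1ξ₂ = 0.436 × 354.1 = 154.4 → ξ₂ = 44.26 mol.
Outlet amounts (n = n₀ + Σ ν·ξ):
  E: 354.1 − 1(110.1) − 1(44.26) = 199.7
  A: 0 + 1(110.1) = 110.1
  D: 0 + 1(44.26) = 44.26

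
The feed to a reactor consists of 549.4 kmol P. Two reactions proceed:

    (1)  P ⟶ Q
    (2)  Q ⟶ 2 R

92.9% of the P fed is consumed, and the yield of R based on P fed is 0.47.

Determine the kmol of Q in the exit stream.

Conversion of P: P consumed = 1ξ₁ = 0.929 × 549.4 → ξ₁ = 510.4 kmol.
Yield of R: 2ξ₂ / 549.4 = 0.47 → ξ₂ = 129.1 kmol.
Outlet amounts (n = n₀ + Σ ν·ξ):
  P: 549.4 − 1(510.4) = 39.01
  Q: 0 + 1(510.4) − 1(129.1) = 381.3
  R: 0 + 2(129.1) = 258.2

381 kmol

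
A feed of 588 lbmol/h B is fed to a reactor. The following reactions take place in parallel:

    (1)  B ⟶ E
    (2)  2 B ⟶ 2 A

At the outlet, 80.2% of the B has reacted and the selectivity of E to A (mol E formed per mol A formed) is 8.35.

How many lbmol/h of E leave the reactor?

Conversion of B: B consumed = 0.802 × 588 = 471.6 lbmol/h = 1ξ₁ + 2ξ₂.
Selectivity: 1ξ₁ / (2ξ₂) = 8.35 → ξ₁ = 16.7 ξ₂.
Substitute: (1·16.7 + 2) ξ₂ = 471.6 → ξ₂ = 25.22 lbmol/h, ξ₁ = 421.1 lbmol/h.
Outlet amounts (n = n₀ + Σ ν·ξ):
  B: 588 − 1(421.1) − 2(25.22) = 116.4
  E: 0 + 1(421.1) = 421.1
  A: 0 + 2(25.22) = 50.44

421 lbmol/h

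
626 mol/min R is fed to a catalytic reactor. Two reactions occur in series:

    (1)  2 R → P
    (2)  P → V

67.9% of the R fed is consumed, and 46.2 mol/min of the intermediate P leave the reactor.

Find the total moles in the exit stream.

Conversion of R: R consumed = 2ξ₁ = 0.679 × 626 → ξ₁ = 212.5 mol/min.
P balance: n_P = 0 + 1ξ₁ − 1ξ₂ = 46.2 → ξ₂ = (1·212.5 − 46.2)/1 = 166.3 mol/min.
Outlet amounts (n = n₀ + Σ ν·ξ):
  R: 626 − 2(212.5) = 200.9
  P: 0 + 1(212.5) − 1(166.3) = 46.2
  V: 0 + 1(166.3) = 166.3
Total out = 200.9 + 46.2 + 166.3 = 413.5 mol/min.

413 mol/min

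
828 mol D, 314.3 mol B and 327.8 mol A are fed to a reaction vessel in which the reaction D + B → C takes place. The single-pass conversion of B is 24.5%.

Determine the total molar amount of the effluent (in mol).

B reacted = 0.245 × 314.3 = 77 mol; ν_B = −1, so ξ = 77/1 = 77 mol.
Outlet amounts (n = n₀ + ν ξ):
  D: 828 − 1(77) = 751
  B: 314.3 − 1(77) = 237.3
  C: 0 + 1(77) = 77
  A: 327.8 (inert)
Total out = 751 + 237.3 + 77 + 327.8 = 1393 mol.

1390 mol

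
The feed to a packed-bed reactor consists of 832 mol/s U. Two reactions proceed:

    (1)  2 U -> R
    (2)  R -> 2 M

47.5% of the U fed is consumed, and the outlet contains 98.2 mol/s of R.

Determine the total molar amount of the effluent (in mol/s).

734 mol/s

Conversion of U: U consumed = 2ξ₁ = 0.475 × 832 → ξ₁ = 197.6 mol/s.
R balance: n_R = 0 + 1ξ₁ − 1ξ₂ = 98.2 → ξ₂ = (1·197.6 − 98.2)/1 = 99.4 mol/s.
Outlet amounts (n = n₀ + Σ ν·ξ):
  U: 832 − 2(197.6) = 436.8
  R: 0 + 1(197.6) − 1(99.4) = 98.2
  M: 0 + 2(99.4) = 198.8
Total out = 436.8 + 98.2 + 198.8 = 733.8 mol/s.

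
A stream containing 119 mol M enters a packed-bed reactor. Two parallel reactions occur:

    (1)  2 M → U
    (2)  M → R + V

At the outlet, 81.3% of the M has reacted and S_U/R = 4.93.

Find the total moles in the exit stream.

Conversion of M: M consumed = 0.813 × 119 = 96.75 mol = 2ξ₁ + 1ξ₂.
Selectivity: 1ξ₁ / (1ξ₂) = 4.93 → ξ₁ = 4.93 ξ₂.
Substitute: (2·4.93 + 1) ξ₂ = 96.75 → ξ₂ = 8.909 mol, ξ₁ = 43.92 mol.
Outlet amounts (n = n₀ + Σ ν·ξ):
  M: 119 − 2(43.92) − 1(8.909) = 22.25
  U: 0 + 1(43.92) = 43.92
  R: 0 + 1(8.909) = 8.909
  V: 0 + 1(8.909) = 8.909
Total out = 22.25 + 43.92 + 8.909 + 8.909 = 83.99 mol.

84 mol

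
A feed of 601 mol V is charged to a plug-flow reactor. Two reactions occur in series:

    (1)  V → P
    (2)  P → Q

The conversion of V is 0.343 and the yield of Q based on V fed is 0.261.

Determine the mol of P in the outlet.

49.3 mol

Conversion of V: V consumed = 1ξ₁ = 0.343 × 601 → ξ₁ = 206.1 mol.
Yield of Q: 1ξ₂ / 601 = 0.261 → ξ₂ = 156.9 mol.
Outlet amounts (n = n₀ + Σ ν·ξ):
  V: 601 − 1(206.1) = 394.9
  P: 0 + 1(206.1) − 1(156.9) = 49.28
  Q: 0 + 1(156.9) = 156.9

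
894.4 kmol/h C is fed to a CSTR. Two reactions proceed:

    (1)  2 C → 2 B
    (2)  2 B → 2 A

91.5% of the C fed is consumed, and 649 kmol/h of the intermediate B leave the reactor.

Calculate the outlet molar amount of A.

169 kmol/h

Conversion of C: C consumed = 2ξ₁ = 0.915 × 894.4 → ξ₁ = 409.2 kmol/h.
B balance: n_B = 0 + 2ξ₁ − 2ξ₂ = 649 → ξ₂ = (2·409.2 − 649)/2 = 84.69 kmol/h.
Outlet amounts (n = n₀ + Σ ν·ξ):
  C: 894.4 − 2(409.2) = 76.02
  B: 0 + 2(409.2) − 2(84.69) = 649
  A: 0 + 2(84.69) = 169.4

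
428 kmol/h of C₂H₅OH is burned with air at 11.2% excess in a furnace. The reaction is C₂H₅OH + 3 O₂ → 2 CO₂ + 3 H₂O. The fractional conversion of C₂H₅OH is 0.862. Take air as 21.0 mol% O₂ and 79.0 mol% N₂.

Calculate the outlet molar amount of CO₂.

Stoichiometric O₂ = 3 × 428 = 1284 kmol/h; O₂ fed = 1284 × 1.112 = 1428 kmol/h.
N₂ fed = 1428 × 79/21 = 5371 kmol/h.
Fuel reacted = 0.862 × 428 → ξ = 368.9 kmol/h.
Outlet (n = n₀ + ν ξ):
  C₂H₅OH: 428 − 1(368.9) = 59.06
  O₂: 1428 − 3(368.9) = 321
  N₂: 5371 (inert)
  CO₂: 0 + 2(368.9) = 737.9
  H₂O: 0 + 3(368.9) = 1107

738 kmol/h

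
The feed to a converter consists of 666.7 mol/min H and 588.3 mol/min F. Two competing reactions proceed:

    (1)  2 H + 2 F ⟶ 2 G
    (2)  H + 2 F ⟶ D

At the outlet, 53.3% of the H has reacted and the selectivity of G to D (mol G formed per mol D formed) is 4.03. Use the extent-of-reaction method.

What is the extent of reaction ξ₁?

Conversion of H: H consumed = 0.533 × 666.7 = 355.4 mol/min = 2ξ₁ + 1ξ₂.
Selectivity: 2ξ₁ / (1ξ₂) = 4.03 → ξ₁ = 2.015 ξ₂.
Substitute: (2·2.015 + 1) ξ₂ = 355.4 → ξ₂ = 70.65 mol/min, ξ₁ = 142.4 mol/min.
Outlet amounts (n = n₀ + Σ ν·ξ):
  H: 666.7 − 2(142.4) − 1(70.65) = 311.3
  F: 588.3 − 2(142.4) − 2(70.65) = 162.3
  G: 0 + 2(142.4) = 284.7
  D: 0 + 1(70.65) = 70.65

ξ₁ = 142 mol/min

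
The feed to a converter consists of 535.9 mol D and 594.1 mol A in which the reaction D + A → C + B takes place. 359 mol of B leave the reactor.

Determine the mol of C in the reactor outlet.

359 mol

For B: n = n₀ + 1ξ → 359 = 0 + 1ξ, giving ξ = 359 mol.
Outlet amounts (n = n₀ + ν ξ):
  D: 535.9 − 1(359) = 176.9
  A: 594.1 − 1(359) = 235.1
  C: 0 + 1(359) = 359
  B: 0 + 1(359) = 359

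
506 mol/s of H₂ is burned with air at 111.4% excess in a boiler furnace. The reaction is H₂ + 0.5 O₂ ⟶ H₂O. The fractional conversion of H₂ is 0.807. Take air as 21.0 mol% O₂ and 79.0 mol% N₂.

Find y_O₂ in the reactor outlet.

Stoichiometric O₂ = 0.5 × 506 = 253 mol/s; O₂ fed = 253 × 2.114 = 534.8 mol/s.
N₂ fed = 534.8 × 79/21 = 2012 mol/s.
Fuel reacted = 0.807 × 506 → ξ = 408.3 mol/s.
Outlet (n = n₀ + ν ξ):
  H₂: 506 − 1(408.3) = 97.66
  O₂: 534.8 − 0.5(408.3) = 330.7
  N₂: 2012 (inert)
  H₂O: 0 + 1(408.3) = 408.3
Total out = 2849 mol/s; y_O₂ = 330.7 / 2849 = 0.1161.

0.116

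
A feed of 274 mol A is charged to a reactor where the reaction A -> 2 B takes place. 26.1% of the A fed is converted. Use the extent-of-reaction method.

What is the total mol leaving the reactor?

A reacted = 0.261 × 274 = 71.51 mol; ν_A = −1, so ξ = 71.51/1 = 71.51 mol.
Outlet amounts (n = n₀ + ν ξ):
  A: 274 − 1(71.51) = 202.5
  B: 0 + 2(71.51) = 143
Total out = 202.5 + 143 = 345.5 mol.

346 mol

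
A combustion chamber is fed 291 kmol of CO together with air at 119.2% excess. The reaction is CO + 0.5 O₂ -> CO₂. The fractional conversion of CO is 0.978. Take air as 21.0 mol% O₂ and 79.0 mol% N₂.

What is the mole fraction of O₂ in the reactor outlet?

Stoichiometric O₂ = 0.5 × 291 = 145.5 kmol; O₂ fed = 145.5 × 2.192 = 318.9 kmol.
N₂ fed = 318.9 × 79/21 = 1200 kmol.
Fuel reacted = 0.978 × 291 → ξ = 284.6 kmol.
Outlet (n = n₀ + ν ξ):
  CO: 291 − 1(284.6) = 6.402
  O₂: 318.9 − 0.5(284.6) = 176.6
  N₂: 1200 (inert)
  CO₂: 0 + 1(284.6) = 284.6
Total out = 1667 kmol; y_O₂ = 176.6 / 1667 = 0.1059.

0.106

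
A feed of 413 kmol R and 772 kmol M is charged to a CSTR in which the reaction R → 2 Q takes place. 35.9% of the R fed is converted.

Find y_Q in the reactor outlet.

R reacted = 0.359 × 413 = 148.3 kmol; ν_R = −1, so ξ = 148.3/1 = 148.3 kmol.
Outlet amounts (n = n₀ + ν ξ):
  R: 413 − 1(148.3) = 264.7
  Q: 0 + 2(148.3) = 296.5
  M: 772 (inert)
Total out = 1333 kmol; y_Q = 296.5 / 1333 = 0.2224.

0.222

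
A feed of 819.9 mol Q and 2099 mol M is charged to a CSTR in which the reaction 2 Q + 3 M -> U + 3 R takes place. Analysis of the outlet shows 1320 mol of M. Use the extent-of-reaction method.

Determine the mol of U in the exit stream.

For M: n = n₀ − 3ξ → 1320 = 2099 − 3ξ, giving ξ = 259.7 mol.
Outlet amounts (n = n₀ + ν ξ):
  Q: 819.9 − 2(259.7) = 300.6
  M: 2099 − 3(259.7) = 1320
  U: 0 + 1(259.7) = 259.7
  R: 0 + 3(259.7) = 779

260 mol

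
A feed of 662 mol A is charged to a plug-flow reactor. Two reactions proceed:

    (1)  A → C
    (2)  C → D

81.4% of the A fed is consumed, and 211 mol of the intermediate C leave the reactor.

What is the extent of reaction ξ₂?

ξ₂ = 328 mol

Conversion of A: A consumed = 1ξ₁ = 0.814 × 662 → ξ₁ = 538.9 mol.
C balance: n_C = 0 + 1ξ₁ − 1ξ₂ = 211 → ξ₂ = (1·538.9 − 211)/1 = 327.9 mol.
Outlet amounts (n = n₀ + Σ ν·ξ):
  A: 662 − 1(538.9) = 123.1
  C: 0 + 1(538.9) − 1(327.9) = 211
  D: 0 + 1(327.9) = 327.9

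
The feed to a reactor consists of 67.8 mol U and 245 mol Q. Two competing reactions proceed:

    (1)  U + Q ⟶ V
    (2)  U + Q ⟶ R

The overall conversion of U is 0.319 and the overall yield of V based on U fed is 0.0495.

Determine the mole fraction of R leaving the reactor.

Yield of V: 1ξ₁ / 67.8 = 0.0495 → ξ₁ = 3.356 mol.
Conversion of U: 1ξ₁ + 1ξ₂ = 0.319 × 67.8 = 21.63 → ξ₂ = 18.27 mol.
Outlet amounts (n = n₀ + Σ ν·ξ):
  U: 67.8 − 1(3.356) − 1(18.27) = 46.17
  Q: 245 − 1(3.356) − 1(18.27) = 223.4
  V: 0 + 1(3.356) = 3.356
  R: 0 + 1(18.27) = 18.27
Total out = 291.2 mol; y_R = 18.27 / 291.2 = 0.06275.

0.0628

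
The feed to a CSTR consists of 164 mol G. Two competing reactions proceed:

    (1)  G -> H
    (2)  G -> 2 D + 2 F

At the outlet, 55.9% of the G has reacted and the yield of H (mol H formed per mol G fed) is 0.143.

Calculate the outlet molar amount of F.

136 mol

Yield of H: 1ξ₁ / 164 = 0.143 → ξ₁ = 23.45 mol.
Conversion of G: 1ξ₁ + 1ξ₂ = 0.559 × 164 = 91.68 → ξ₂ = 68.22 mol.
Outlet amounts (n = n₀ + Σ ν·ξ):
  G: 164 − 1(23.45) − 1(68.22) = 72.32
  H: 0 + 1(23.45) = 23.45
  D: 0 + 2(68.22) = 136.4
  F: 0 + 2(68.22) = 136.4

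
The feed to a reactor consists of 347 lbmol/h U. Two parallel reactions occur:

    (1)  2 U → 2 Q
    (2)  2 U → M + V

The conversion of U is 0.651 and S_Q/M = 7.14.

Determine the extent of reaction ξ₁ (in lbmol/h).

Conversion of U: U consumed = 0.651 × 347 = 225.9 lbmol/h = 2ξ₁ + 2ξ₂.
Selectivity: 2ξ₁ / (1ξ₂) = 7.14 → ξ₁ = 3.57 ξ₂.
Substitute: (2·3.57 + 2) ξ₂ = 225.9 → ξ₂ = 24.72 lbmol/h, ξ₁ = 88.23 lbmol/h.
Outlet amounts (n = n₀ + Σ ν·ξ):
  U: 347 − 2(88.23) − 2(24.72) = 121.1
  Q: 0 + 2(88.23) = 176.5
  M: 0 + 1(24.72) = 24.72
  V: 0 + 1(24.72) = 24.72

ξ₁ = 88.2 lbmol/h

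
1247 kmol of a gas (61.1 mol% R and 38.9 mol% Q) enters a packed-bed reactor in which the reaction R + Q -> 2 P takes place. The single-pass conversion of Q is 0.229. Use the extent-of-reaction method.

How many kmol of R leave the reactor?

Q reacted = 0.229 × 485.1 = 111.1 kmol; ν_Q = −1, so ξ = 111.1/1 = 111.1 kmol.
Outlet amounts (n = n₀ + ν ξ):
  R: 761.9 − 1(111.1) = 650.8
  Q: 485.1 − 1(111.1) = 374
  P: 0 + 2(111.1) = 222.2

651 kmol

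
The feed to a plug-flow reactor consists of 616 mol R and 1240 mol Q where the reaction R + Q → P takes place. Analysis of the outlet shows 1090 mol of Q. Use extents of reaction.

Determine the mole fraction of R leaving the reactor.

For Q: n = n₀ − 1ξ → 1090 = 1240 − 1ξ, giving ξ = 150 mol.
Outlet amounts (n = n₀ + ν ξ):
  R: 616 − 1(150) = 466
  Q: 1240 − 1(150) = 1090
  P: 0 + 1(150) = 150
Total out = 1706 mol; y_R = 466 / 1706 = 0.2732.

0.273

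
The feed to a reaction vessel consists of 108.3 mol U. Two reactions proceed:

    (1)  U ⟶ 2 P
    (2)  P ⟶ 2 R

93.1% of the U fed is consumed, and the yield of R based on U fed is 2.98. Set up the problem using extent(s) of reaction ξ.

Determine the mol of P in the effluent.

40.3 mol

Conversion of U: U consumed = 1ξ₁ = 0.931 × 108.3 → ξ₁ = 100.8 mol.
Yield of R: 2ξ₂ / 108.3 = 2.98 → ξ₂ = 161.4 mol.
Outlet amounts (n = n₀ + Σ ν·ξ):
  U: 108.3 − 1(100.8) = 7.473
  P: 0 + 2(100.8) − 1(161.4) = 40.29
  R: 0 + 2(161.4) = 322.7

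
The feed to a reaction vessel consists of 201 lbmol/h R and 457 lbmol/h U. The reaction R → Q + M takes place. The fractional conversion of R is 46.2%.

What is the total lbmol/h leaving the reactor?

751 lbmol/h

R reacted = 0.462 × 201 = 92.86 lbmol/h; ν_R = −1, so ξ = 92.86/1 = 92.86 lbmol/h.
Outlet amounts (n = n₀ + ν ξ):
  R: 201 − 1(92.86) = 108.1
  Q: 0 + 1(92.86) = 92.86
  M: 0 + 1(92.86) = 92.86
  U: 457 (inert)
Total out = 108.1 + 92.86 + 92.86 + 457 = 750.9 lbmol/h.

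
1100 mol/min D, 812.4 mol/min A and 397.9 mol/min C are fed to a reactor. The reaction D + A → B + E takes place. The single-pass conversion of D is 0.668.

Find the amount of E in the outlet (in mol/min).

D reacted = 0.668 × 1100 = 734.8 mol/min; ν_D = −1, so ξ = 734.8/1 = 734.8 mol/min.
Outlet amounts (n = n₀ + ν ξ):
  D: 1100 − 1(734.8) = 365.2
  A: 812.4 − 1(734.8) = 77.6
  B: 0 + 1(734.8) = 734.8
  E: 0 + 1(734.8) = 734.8
  C: 397.9 (inert)

735 mol/min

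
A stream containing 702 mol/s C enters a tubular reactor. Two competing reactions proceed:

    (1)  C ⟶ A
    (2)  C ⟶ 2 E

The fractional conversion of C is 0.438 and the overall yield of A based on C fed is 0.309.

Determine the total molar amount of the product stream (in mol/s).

793 mol/s

Yield of A: 1ξ₁ / 702 = 0.309 → ξ₁ = 216.9 mol/s.
Conversion of C: 1ξ₁ + 1ξ₂ = 0.438 × 702 = 307.5 → ξ₂ = 90.56 mol/s.
Outlet amounts (n = n₀ + Σ ν·ξ):
  C: 702 − 1(216.9) − 1(90.56) = 394.5
  A: 0 + 1(216.9) = 216.9
  E: 0 + 2(90.56) = 181.1
Total out = 394.5 + 216.9 + 181.1 = 792.6 mol/s.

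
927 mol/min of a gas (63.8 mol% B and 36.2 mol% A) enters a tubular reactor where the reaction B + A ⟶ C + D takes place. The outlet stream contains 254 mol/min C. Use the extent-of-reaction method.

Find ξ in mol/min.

ξ = 254 mol/min

For C: n = n₀ + 1ξ → 254 = 0 + 1ξ, giving ξ = 254 mol/min.
Outlet amounts (n = n₀ + ν ξ):
  B: 591.4 − 1(254) = 337.4
  A: 335.6 − 1(254) = 81.57
  C: 0 + 1(254) = 254
  D: 0 + 1(254) = 254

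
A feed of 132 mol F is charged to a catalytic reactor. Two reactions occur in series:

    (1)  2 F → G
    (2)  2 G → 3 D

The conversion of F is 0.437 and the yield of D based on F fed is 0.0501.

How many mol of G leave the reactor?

Conversion of F: F consumed = 2ξ₁ = 0.437 × 132 → ξ₁ = 28.84 mol.
Yield of D: 3ξ₂ / 132 = 0.0501 → ξ₂ = 2.204 mol.
Outlet amounts (n = n₀ + Σ ν·ξ):
  F: 132 − 2(28.84) = 74.32
  G: 0 + 1(28.84) − 2(2.204) = 24.43
  D: 0 + 3(2.204) = 6.613

24.4 mol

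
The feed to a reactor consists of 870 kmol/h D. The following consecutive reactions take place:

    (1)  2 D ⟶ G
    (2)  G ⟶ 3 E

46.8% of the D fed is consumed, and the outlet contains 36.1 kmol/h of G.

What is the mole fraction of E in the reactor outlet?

Conversion of D: D consumed = 2ξ₁ = 0.468 × 870 → ξ₁ = 203.6 kmol/h.
G balance: n_G = 0 + 1ξ₁ − 1ξ₂ = 36.1 → ξ₂ = (1·203.6 − 36.1)/1 = 167.5 kmol/h.
Outlet amounts (n = n₀ + Σ ν·ξ):
  D: 870 − 2(203.6) = 462.8
  G: 0 + 1(203.6) − 1(167.5) = 36.1
  E: 0 + 3(167.5) = 502.4
Total out = 1001 kmol/h; y_E = 502.4 / 1001 = 0.5017.

0.502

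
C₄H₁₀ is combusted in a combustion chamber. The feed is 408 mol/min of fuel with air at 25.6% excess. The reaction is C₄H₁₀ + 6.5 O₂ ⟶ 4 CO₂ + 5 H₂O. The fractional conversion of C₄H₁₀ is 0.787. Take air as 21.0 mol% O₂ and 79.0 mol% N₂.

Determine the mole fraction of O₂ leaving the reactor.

Stoichiometric O₂ = 6.5 × 408 = 2652 mol/min; O₂ fed = 2652 × 1.256 = 3331 mol/min.
N₂ fed = 3331 × 79/21 = 12530 mol/min.
Fuel reacted = 0.787 × 408 → ξ = 321.1 mol/min.
Outlet (n = n₀ + ν ξ):
  C₄H₁₀: 408 − 1(321.1) = 86.9
  O₂: 3331 − 6.5(321.1) = 1244
  N₂: 12530 (inert)
  CO₂: 0 + 4(321.1) = 1284
  H₂O: 0 + 5(321.1) = 1605
Total out = 16750 mol/min; y_O₂ = 1244 / 16750 = 0.07425.

0.0743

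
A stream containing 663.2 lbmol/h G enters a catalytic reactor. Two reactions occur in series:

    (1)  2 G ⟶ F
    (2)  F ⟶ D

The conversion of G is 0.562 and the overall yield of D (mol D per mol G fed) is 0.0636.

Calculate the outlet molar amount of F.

144 lbmol/h

Conversion of G: G consumed = 2ξ₁ = 0.562 × 663.2 → ξ₁ = 186.4 lbmol/h.
Yield of D: 1ξ₂ / 663.2 = 0.0636 → ξ₂ = 42.18 lbmol/h.
Outlet amounts (n = n₀ + Σ ν·ξ):
  G: 663.2 − 2(186.4) = 290.5
  F: 0 + 1(186.4) − 1(42.18) = 144.2
  D: 0 + 1(42.18) = 42.18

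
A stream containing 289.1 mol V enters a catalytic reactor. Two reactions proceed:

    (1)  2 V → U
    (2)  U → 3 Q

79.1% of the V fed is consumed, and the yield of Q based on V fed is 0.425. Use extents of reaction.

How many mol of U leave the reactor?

73.4 mol

Conversion of V: V consumed = 2ξ₁ = 0.791 × 289.1 → ξ₁ = 114.3 mol.
Yield of Q: 3ξ₂ / 289.1 = 0.425 → ξ₂ = 40.96 mol.
Outlet amounts (n = n₀ + Σ ν·ξ):
  V: 289.1 − 2(114.3) = 60.42
  U: 0 + 1(114.3) − 1(40.96) = 73.38
  Q: 0 + 3(40.96) = 122.9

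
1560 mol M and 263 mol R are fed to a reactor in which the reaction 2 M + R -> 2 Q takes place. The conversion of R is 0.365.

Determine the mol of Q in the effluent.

192 mol

R reacted = 0.365 × 263 = 96 mol; ν_R = −1, so ξ = 96/1 = 96 mol.
Outlet amounts (n = n₀ + ν ξ):
  M: 1560 − 2(96) = 1368
  R: 263 − 1(96) = 167
  Q: 0 + 2(96) = 192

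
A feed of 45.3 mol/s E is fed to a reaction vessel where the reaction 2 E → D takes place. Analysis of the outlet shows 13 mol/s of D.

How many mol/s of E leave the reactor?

19.3 mol/s

For D: n = n₀ + 1ξ → 13 = 0 + 1ξ, giving ξ = 13 mol/s.
Outlet amounts (n = n₀ + ν ξ):
  E: 45.3 − 2(13) = 19.3
  D: 0 + 1(13) = 13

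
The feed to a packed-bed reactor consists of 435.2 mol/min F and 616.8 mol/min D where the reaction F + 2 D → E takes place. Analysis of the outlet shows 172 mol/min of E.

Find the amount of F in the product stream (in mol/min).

263 mol/min

For E: n = n₀ + 1ξ → 172 = 0 + 1ξ, giving ξ = 172 mol/min.
Outlet amounts (n = n₀ + ν ξ):
  F: 435.2 − 1(172) = 263.2
  D: 616.8 − 2(172) = 272.8
  E: 0 + 1(172) = 172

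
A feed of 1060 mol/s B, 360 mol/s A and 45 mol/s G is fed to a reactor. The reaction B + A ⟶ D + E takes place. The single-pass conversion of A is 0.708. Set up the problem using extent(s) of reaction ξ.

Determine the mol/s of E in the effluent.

A reacted = 0.708 × 360 = 254.9 mol/s; ν_A = −1, so ξ = 254.9/1 = 254.9 mol/s.
Outlet amounts (n = n₀ + ν ξ):
  B: 1060 − 1(254.9) = 805.1
  A: 360 − 1(254.9) = 105.1
  D: 0 + 1(254.9) = 254.9
  E: 0 + 1(254.9) = 254.9
  G: 45 (inert)

255 mol/s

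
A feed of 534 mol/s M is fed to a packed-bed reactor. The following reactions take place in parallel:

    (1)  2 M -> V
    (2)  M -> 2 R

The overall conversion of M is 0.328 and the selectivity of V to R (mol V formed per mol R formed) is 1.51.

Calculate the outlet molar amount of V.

75.1 mol/s

Conversion of M: M consumed = 0.328 × 534 = 175.2 mol/s = 2ξ₁ + 1ξ₂.
Selectivity: 1ξ₁ / (2ξ₂) = 1.51 → ξ₁ = 3.02 ξ₂.
Substitute: (2·3.02 + 1) ξ₂ = 175.2 → ξ₂ = 24.88 mol/s, ξ₁ = 75.14 mol/s.
Outlet amounts (n = n₀ + Σ ν·ξ):
  M: 534 − 2(75.14) − 1(24.88) = 358.8
  V: 0 + 1(75.14) = 75.14
  R: 0 + 2(24.88) = 49.76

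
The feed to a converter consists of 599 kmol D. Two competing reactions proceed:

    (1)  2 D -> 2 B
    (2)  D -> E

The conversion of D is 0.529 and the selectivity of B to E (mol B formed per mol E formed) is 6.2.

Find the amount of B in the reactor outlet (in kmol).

Conversion of D: D consumed = 0.529 × 599 = 316.9 kmol = 2ξ₁ + 1ξ₂.
Selectivity: 2ξ₁ / (1ξ₂) = 6.2 → ξ₁ = 3.1 ξ₂.
Substitute: (2·3.1 + 1) ξ₂ = 316.9 → ξ₂ = 44.01 kmol, ξ₁ = 136.4 kmol.
Outlet amounts (n = n₀ + Σ ν·ξ):
  D: 599 − 2(136.4) − 1(44.01) = 282.1
  B: 0 + 2(136.4) = 272.9
  E: 0 + 1(44.01) = 44.01

273 kmol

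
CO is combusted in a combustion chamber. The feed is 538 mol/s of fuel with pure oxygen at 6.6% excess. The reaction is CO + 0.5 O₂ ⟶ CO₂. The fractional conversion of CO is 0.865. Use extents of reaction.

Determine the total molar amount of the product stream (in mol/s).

592 mol/s

Stoichiometric O₂ = 0.5 × 538 = 269 mol/s; O₂ fed = 269 × 1.066 = 286.8 mol/s.
Fuel reacted = 0.865 × 538 → ξ = 465.4 mol/s.
Outlet (n = n₀ + ν ξ):
  CO: 538 − 1(465.4) = 72.63
  O₂: 286.8 − 0.5(465.4) = 54.07
  CO₂: 0 + 1(465.4) = 465.4
Total out = 72.63 + 54.07 + 465.4 = 592.1 mol/s.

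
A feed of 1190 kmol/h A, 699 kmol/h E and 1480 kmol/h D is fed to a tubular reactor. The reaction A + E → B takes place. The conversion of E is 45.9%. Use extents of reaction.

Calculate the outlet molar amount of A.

E reacted = 0.459 × 699 = 320.8 kmol/h; ν_E = −1, so ξ = 320.8/1 = 320.8 kmol/h.
Outlet amounts (n = n₀ + ν ξ):
  A: 1190 − 1(320.8) = 869.2
  E: 699 − 1(320.8) = 378.2
  B: 0 + 1(320.8) = 320.8
  D: 1480 (inert)

869 kmol/h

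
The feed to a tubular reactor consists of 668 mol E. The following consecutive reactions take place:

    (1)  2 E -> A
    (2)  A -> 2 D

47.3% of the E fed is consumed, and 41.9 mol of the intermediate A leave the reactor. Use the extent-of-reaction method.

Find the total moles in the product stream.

Conversion of E: E consumed = 2ξ₁ = 0.473 × 668 → ξ₁ = 158 mol.
A balance: n_A = 0 + 1ξ₁ − 1ξ₂ = 41.9 → ξ₂ = (1·158 − 41.9)/1 = 116.1 mol.
Outlet amounts (n = n₀ + Σ ν·ξ):
  E: 668 − 2(158) = 352
  A: 0 + 1(158) − 1(116.1) = 41.9
  D: 0 + 2(116.1) = 232.2
Total out = 352 + 41.9 + 232.2 = 626.1 mol.

626 mol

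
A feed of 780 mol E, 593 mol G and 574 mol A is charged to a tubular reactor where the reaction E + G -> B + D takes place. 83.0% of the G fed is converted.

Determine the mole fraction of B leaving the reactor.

G reacted = 0.83 × 593 = 492.2 mol; ν_G = −1, so ξ = 492.2/1 = 492.2 mol.
Outlet amounts (n = n₀ + ν ξ):
  E: 780 − 1(492.2) = 287.8
  G: 593 − 1(492.2) = 100.8
  B: 0 + 1(492.2) = 492.2
  D: 0 + 1(492.2) = 492.2
  A: 574 (inert)
Total out = 1947 mol; y_B = 492.2 / 1947 = 0.2528.

0.253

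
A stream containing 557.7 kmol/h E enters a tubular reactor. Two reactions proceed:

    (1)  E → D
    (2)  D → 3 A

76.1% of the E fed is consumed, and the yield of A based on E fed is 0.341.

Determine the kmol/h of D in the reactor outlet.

361 kmol/h

Conversion of E: E consumed = 1ξ₁ = 0.761 × 557.7 → ξ₁ = 424.4 kmol/h.
Yield of A: 3ξ₂ / 557.7 = 0.341 → ξ₂ = 63.39 kmol/h.
Outlet amounts (n = n₀ + Σ ν·ξ):
  E: 557.7 − 1(424.4) = 133.3
  D: 0 + 1(424.4) − 1(63.39) = 361
  A: 0 + 3(63.39) = 190.2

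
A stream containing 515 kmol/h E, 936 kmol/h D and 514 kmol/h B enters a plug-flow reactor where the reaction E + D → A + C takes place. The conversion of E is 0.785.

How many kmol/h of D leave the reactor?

532 kmol/h

E reacted = 0.785 × 515 = 404.3 kmol/h; ν_E = −1, so ξ = 404.3/1 = 404.3 kmol/h.
Outlet amounts (n = n₀ + ν ξ):
  E: 515 − 1(404.3) = 110.7
  D: 936 − 1(404.3) = 531.7
  A: 0 + 1(404.3) = 404.3
  C: 0 + 1(404.3) = 404.3
  B: 514 (inert)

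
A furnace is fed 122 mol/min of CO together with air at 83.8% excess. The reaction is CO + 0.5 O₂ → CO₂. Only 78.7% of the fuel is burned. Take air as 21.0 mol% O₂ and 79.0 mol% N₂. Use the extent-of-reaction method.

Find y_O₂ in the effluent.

0.105

Stoichiometric O₂ = 0.5 × 122 = 61 mol/min; O₂ fed = 61 × 1.838 = 112.1 mol/min.
N₂ fed = 112.1 × 79/21 = 421.8 mol/min.
Fuel reacted = 0.787 × 122 → ξ = 96.01 mol/min.
Outlet (n = n₀ + ν ξ):
  CO: 122 − 1(96.01) = 25.99
  O₂: 112.1 − 0.5(96.01) = 64.11
  N₂: 421.8 (inert)
  CO₂: 0 + 1(96.01) = 96.01
Total out = 607.9 mol/min; y_O₂ = 64.11 / 607.9 = 0.1055.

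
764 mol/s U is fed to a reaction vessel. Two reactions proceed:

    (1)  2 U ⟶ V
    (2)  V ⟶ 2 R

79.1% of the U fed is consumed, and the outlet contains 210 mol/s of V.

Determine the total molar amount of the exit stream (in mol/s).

554 mol/s

Conversion of U: U consumed = 2ξ₁ = 0.791 × 764 → ξ₁ = 302.2 mol/s.
V balance: n_V = 0 + 1ξ₁ − 1ξ₂ = 210 → ξ₂ = (1·302.2 − 210)/1 = 92.16 mol/s.
Outlet amounts (n = n₀ + Σ ν·ξ):
  U: 764 − 2(302.2) = 159.7
  V: 0 + 1(302.2) − 1(92.16) = 210
  R: 0 + 2(92.16) = 184.3
Total out = 159.7 + 210 + 184.3 = 554 mol/s.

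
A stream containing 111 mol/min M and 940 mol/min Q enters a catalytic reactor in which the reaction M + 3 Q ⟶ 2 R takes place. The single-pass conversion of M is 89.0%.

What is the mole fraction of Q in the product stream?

0.754

M reacted = 0.89 × 111 = 98.79 mol/min; ν_M = −1, so ξ = 98.79/1 = 98.79 mol/min.
Outlet amounts (n = n₀ + ν ξ):
  M: 111 − 1(98.79) = 12.21
  Q: 940 − 3(98.79) = 643.6
  R: 0 + 2(98.79) = 197.6
Total out = 853.4 mol/min; y_Q = 643.6 / 853.4 = 0.7542.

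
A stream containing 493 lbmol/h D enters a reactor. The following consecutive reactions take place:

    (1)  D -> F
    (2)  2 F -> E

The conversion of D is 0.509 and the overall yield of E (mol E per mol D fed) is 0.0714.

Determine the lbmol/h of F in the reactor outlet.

Conversion of D: D consumed = 1ξ₁ = 0.509 × 493 → ξ₁ = 250.9 lbmol/h.
Yield of E: 1ξ₂ / 493 = 0.0714 → ξ₂ = 35.2 lbmol/h.
Outlet amounts (n = n₀ + Σ ν·ξ):
  D: 493 − 1(250.9) = 242.1
  F: 0 + 1(250.9) − 2(35.2) = 180.5
  E: 0 + 1(35.2) = 35.2

181 lbmol/h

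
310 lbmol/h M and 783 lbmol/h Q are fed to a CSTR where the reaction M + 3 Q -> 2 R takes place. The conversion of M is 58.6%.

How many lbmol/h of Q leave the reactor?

238 lbmol/h

M reacted = 0.586 × 310 = 181.7 lbmol/h; ν_M = −1, so ξ = 181.7/1 = 181.7 lbmol/h.
Outlet amounts (n = n₀ + ν ξ):
  M: 310 − 1(181.7) = 128.3
  Q: 783 − 3(181.7) = 238
  R: 0 + 2(181.7) = 363.3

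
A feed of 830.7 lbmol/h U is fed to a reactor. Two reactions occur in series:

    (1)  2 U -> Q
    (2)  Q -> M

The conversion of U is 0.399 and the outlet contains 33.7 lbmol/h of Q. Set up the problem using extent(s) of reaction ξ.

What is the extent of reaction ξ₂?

Conversion of U: U consumed = 2ξ₁ = 0.399 × 830.7 → ξ₁ = 165.7 lbmol/h.
Q balance: n_Q = 0 + 1ξ₁ − 1ξ₂ = 33.7 → ξ₂ = (1·165.7 − 33.7)/1 = 132 lbmol/h.
Outlet amounts (n = n₀ + Σ ν·ξ):
  U: 830.7 − 2(165.7) = 499.3
  Q: 0 + 1(165.7) − 1(132) = 33.7
  M: 0 + 1(132) = 132

ξ₂ = 132 lbmol/h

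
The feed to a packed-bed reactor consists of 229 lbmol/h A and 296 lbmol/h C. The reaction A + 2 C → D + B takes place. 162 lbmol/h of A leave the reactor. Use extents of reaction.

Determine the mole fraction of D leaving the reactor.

0.146

For A: n = n₀ − 1ξ → 162 = 229 − 1ξ, giving ξ = 67 lbmol/h.
Outlet amounts (n = n₀ + ν ξ):
  A: 229 − 1(67) = 162
  C: 296 − 2(67) = 162
  D: 0 + 1(67) = 67
  B: 0 + 1(67) = 67
Total out = 458 lbmol/h; y_D = 67 / 458 = 0.1463.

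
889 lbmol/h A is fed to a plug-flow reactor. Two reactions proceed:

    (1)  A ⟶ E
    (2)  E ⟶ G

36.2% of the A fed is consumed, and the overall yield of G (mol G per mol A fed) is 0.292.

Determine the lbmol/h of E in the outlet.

Conversion of A: A consumed = 1ξ₁ = 0.362 × 889 → ξ₁ = 321.8 lbmol/h.
Yield of G: 1ξ₂ / 889 = 0.292 → ξ₂ = 259.6 lbmol/h.
Outlet amounts (n = n₀ + Σ ν·ξ):
  A: 889 − 1(321.8) = 567.2
  E: 0 + 1(321.8) − 1(259.6) = 62.23
  G: 0 + 1(259.6) = 259.6

62.2 lbmol/h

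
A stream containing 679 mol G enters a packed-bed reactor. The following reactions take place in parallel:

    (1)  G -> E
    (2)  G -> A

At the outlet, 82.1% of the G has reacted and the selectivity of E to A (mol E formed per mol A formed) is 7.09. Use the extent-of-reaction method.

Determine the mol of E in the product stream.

489 mol

Conversion of G: G consumed = 0.821 × 679 = 557.5 mol = 1ξ₁ + 1ξ₂.
Selectivity: 1ξ₁ / (1ξ₂) = 7.09 → ξ₁ = 7.09 ξ₂.
Substitute: (1·7.09 + 1) ξ₂ = 557.5 → ξ₂ = 68.91 mol, ξ₁ = 488.6 mol.
Outlet amounts (n = n₀ + Σ ν·ξ):
  G: 679 − 1(488.6) − 1(68.91) = 121.5
  E: 0 + 1(488.6) = 488.6
  A: 0 + 1(68.91) = 68.91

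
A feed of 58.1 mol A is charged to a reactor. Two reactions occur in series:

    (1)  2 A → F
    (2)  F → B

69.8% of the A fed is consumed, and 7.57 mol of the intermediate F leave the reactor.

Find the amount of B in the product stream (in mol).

12.7 mol

Conversion of A: A consumed = 2ξ₁ = 0.698 × 58.1 → ξ₁ = 20.28 mol.
F balance: n_F = 0 + 1ξ₁ − 1ξ₂ = 7.57 → ξ₂ = (1·20.28 − 7.57)/1 = 12.71 mol.
Outlet amounts (n = n₀ + Σ ν·ξ):
  A: 58.1 − 2(20.28) = 17.55
  F: 0 + 1(20.28) − 1(12.71) = 7.57
  B: 0 + 1(12.71) = 12.71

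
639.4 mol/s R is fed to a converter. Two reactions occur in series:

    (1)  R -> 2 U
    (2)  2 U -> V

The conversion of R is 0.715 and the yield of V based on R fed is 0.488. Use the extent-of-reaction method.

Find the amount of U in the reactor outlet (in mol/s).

Conversion of R: R consumed = 1ξ₁ = 0.715 × 639.4 → ξ₁ = 457.2 mol/s.
Yield of V: 1ξ₂ / 639.4 = 0.488 → ξ₂ = 312 mol/s.
Outlet amounts (n = n₀ + Σ ν·ξ):
  R: 639.4 − 1(457.2) = 182.2
  U: 0 + 2(457.2) − 2(312) = 290.3
  V: 0 + 1(312) = 312

290 mol/s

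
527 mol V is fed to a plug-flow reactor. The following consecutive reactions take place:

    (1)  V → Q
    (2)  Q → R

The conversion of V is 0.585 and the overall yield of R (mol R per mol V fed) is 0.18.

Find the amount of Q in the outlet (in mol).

Conversion of V: V consumed = 1ξ₁ = 0.585 × 527 → ξ₁ = 308.3 mol.
Yield of R: 1ξ₂ / 527 = 0.18 → ξ₂ = 94.86 mol.
Outlet amounts (n = n₀ + Σ ν·ξ):
  V: 527 − 1(308.3) = 218.7
  Q: 0 + 1(308.3) − 1(94.86) = 213.4
  R: 0 + 1(94.86) = 94.86

213 mol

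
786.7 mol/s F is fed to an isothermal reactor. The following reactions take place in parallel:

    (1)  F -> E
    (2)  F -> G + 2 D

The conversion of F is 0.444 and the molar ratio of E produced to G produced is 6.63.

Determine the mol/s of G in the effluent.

Conversion of F: F consumed = 0.444 × 786.7 = 349.3 mol/s = 1ξ₁ + 1ξ₂.
Selectivity: 1ξ₁ / (1ξ₂) = 6.63 → ξ₁ = 6.63 ξ₂.
Substitute: (1·6.63 + 1) ξ₂ = 349.3 → ξ₂ = 45.78 mol/s, ξ₁ = 303.5 mol/s.
Outlet amounts (n = n₀ + Σ ν·ξ):
  F: 786.7 − 1(303.5) − 1(45.78) = 437.4
  E: 0 + 1(303.5) = 303.5
  G: 0 + 1(45.78) = 45.78
  D: 0 + 2(45.78) = 91.56

45.8 mol/s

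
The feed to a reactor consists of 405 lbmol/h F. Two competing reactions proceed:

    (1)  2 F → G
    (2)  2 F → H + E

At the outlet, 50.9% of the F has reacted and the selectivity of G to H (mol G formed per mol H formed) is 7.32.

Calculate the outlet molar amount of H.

12.4 lbmol/h

Conversion of F: F consumed = 0.509 × 405 = 206.1 lbmol/h = 2ξ₁ + 2ξ₂.
Selectivity: 1ξ₁ / (1ξ₂) = 7.32 → ξ₁ = 7.32 ξ₂.
Substitute: (2·7.32 + 2) ξ₂ = 206.1 → ξ₂ = 12.39 lbmol/h, ξ₁ = 90.68 lbmol/h.
Outlet amounts (n = n₀ + Σ ν·ξ):
  F: 405 − 2(90.68) − 2(12.39) = 198.9
  G: 0 + 1(90.68) = 90.68
  H: 0 + 1(12.39) = 12.39
  E: 0 + 1(12.39) = 12.39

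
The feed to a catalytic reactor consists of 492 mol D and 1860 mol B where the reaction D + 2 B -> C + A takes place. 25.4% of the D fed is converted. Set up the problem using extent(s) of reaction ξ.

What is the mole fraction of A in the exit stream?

D reacted = 0.254 × 492 = 125 mol; ν_D = −1, so ξ = 125/1 = 125 mol.
Outlet amounts (n = n₀ + ν ξ):
  D: 492 − 1(125) = 367
  B: 1860 − 2(125) = 1610
  C: 0 + 1(125) = 125
  A: 0 + 1(125) = 125
Total out = 2227 mol; y_A = 125 / 2227 = 0.05611.

0.0561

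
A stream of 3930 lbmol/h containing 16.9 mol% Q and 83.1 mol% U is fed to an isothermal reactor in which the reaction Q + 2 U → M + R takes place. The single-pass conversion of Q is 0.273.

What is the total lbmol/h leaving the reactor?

3750 lbmol/h

Q reacted = 0.273 × 664.2 = 181.3 lbmol/h; ν_Q = −1, so ξ = 181.3/1 = 181.3 lbmol/h.
Outlet amounts (n = n₀ + ν ξ):
  Q: 664.2 − 1(181.3) = 482.9
  U: 3266 − 2(181.3) = 2903
  M: 0 + 1(181.3) = 181.3
  R: 0 + 1(181.3) = 181.3
Total out = 482.9 + 2903 + 181.3 + 181.3 = 3749 lbmol/h.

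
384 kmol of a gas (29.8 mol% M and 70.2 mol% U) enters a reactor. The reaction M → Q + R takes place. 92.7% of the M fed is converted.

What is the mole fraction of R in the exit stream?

0.216

M reacted = 0.927 × 114.4 = 106.1 kmol; ν_M = −1, so ξ = 106.1/1 = 106.1 kmol.
Outlet amounts (n = n₀ + ν ξ):
  M: 114.4 − 1(106.1) = 8.354
  Q: 0 + 1(106.1) = 106.1
  R: 0 + 1(106.1) = 106.1
  U: 269.6 (inert)
Total out = 490.1 kmol; y_R = 106.1 / 490.1 = 0.2165.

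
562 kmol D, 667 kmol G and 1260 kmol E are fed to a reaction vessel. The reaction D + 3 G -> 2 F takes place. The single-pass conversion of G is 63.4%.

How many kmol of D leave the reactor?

G reacted = 0.634 × 667 = 422.9 kmol; ν_G = −3, so ξ = 422.9/3 = 141 kmol.
Outlet amounts (n = n₀ + ν ξ):
  D: 562 − 1(141) = 421
  G: 667 − 3(141) = 244.1
  F: 0 + 2(141) = 281.9
  E: 1260 (inert)

421 kmol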